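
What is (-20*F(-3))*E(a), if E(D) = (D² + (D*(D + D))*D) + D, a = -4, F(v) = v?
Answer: -6960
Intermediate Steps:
E(D) = D + D² + 2*D³ (E(D) = (D² + (D*(2*D))*D) + D = (D² + (2*D²)*D) + D = (D² + 2*D³) + D = D + D² + 2*D³)
(-20*F(-3))*E(a) = (-20*(-3))*(-4*(1 - 4 + 2*(-4)²)) = 60*(-4*(1 - 4 + 2*16)) = 60*(-4*(1 - 4 + 32)) = 60*(-4*29) = 60*(-116) = -6960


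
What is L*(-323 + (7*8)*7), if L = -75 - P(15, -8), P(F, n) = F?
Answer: -6210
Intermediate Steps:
L = -90 (L = -75 - 1*15 = -75 - 15 = -90)
L*(-323 + (7*8)*7) = -90*(-323 + (7*8)*7) = -90*(-323 + 56*7) = -90*(-323 + 392) = -90*69 = -6210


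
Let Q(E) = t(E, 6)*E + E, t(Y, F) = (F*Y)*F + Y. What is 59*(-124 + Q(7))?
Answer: 100064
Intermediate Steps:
t(Y, F) = Y + Y*F**2 (t(Y, F) = Y*F**2 + Y = Y + Y*F**2)
Q(E) = E + 37*E**2 (Q(E) = (E*(1 + 6**2))*E + E = (E*(1 + 36))*E + E = (E*37)*E + E = (37*E)*E + E = 37*E**2 + E = E + 37*E**2)
59*(-124 + Q(7)) = 59*(-124 + 7*(1 + 37*7)) = 59*(-124 + 7*(1 + 259)) = 59*(-124 + 7*260) = 59*(-124 + 1820) = 59*1696 = 100064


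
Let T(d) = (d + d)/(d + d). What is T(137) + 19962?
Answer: 19963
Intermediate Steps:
T(d) = 1 (T(d) = (2*d)/((2*d)) = (2*d)*(1/(2*d)) = 1)
T(137) + 19962 = 1 + 19962 = 19963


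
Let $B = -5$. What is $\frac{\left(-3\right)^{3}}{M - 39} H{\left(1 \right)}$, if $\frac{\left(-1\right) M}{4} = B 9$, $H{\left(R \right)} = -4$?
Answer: $\frac{36}{47} \approx 0.76596$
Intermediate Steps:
$M = 180$ ($M = - 4 \left(\left(-5\right) 9\right) = \left(-4\right) \left(-45\right) = 180$)
$\frac{\left(-3\right)^{3}}{M - 39} H{\left(1 \right)} = \frac{\left(-3\right)^{3}}{180 - 39} \left(-4\right) = \frac{1}{141} \left(-27\right) \left(-4\right) = \left(- \frac{9}{47}\right) \left(-4\right) = \frac{36}{47}$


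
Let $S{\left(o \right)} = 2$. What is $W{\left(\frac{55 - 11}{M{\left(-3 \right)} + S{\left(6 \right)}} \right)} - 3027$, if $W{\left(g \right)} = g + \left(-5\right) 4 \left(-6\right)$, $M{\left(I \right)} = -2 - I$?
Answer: $- \frac{8677}{3} \approx -2892.3$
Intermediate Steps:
$W{\left(g \right)} = 120 + g$ ($W{\left(g \right)} = g - -120 = g + 120 = 120 + g$)
$W{\left(\frac{55 - 11}{M{\left(-3 \right)} + S{\left(6 \right)}} \right)} - 3027 = \left(120 + \frac{55 - 11}{\left(-2 - -3\right) + 2}\right) - 3027 = \left(120 + \frac{44}{\left(-2 + 3\right) + 2}\right) - 3027 = \left(120 + \frac{44}{1 + 2}\right) - 3027 = \left(120 + \frac{44}{3}\right) - 3027 = \frac{404}{3} - 3027 = - \frac{8677}{3}$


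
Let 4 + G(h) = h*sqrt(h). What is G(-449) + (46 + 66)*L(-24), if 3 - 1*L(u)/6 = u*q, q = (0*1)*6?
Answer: 2012 - 449*I*sqrt(449) ≈ 2012.0 - 9514.1*I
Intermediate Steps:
q = 0 (q = 0*6 = 0)
G(h) = -4 + h**(3/2) (G(h) = -4 + h*sqrt(h) = -4 + h**(3/2))
L(u) = 18 (L(u) = 18 - 6*u*0 = 18 - 6*0 = 18 + 0 = 18)
G(-449) + (46 + 66)*L(-24) = (-4 + (-449)**(3/2)) + (46 + 66)*18 = (-4 - 449*I*sqrt(449)) + 112*18 = (-4 - 449*I*sqrt(449)) + 2016 = 2012 - 449*I*sqrt(449)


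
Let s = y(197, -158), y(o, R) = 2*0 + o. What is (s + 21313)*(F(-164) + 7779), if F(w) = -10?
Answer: 167111190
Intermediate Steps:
y(o, R) = o (y(o, R) = 0 + o = o)
s = 197
(s + 21313)*(F(-164) + 7779) = (197 + 21313)*(-10 + 7779) = 21510*7769 = 167111190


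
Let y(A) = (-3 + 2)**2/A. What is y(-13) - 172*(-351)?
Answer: 784835/13 ≈ 60372.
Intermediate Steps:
y(A) = 1/A (y(A) = (-1)**2/A = 1/A)
y(-13) - 172*(-351) = 1/(-13) - 172*(-351) = -1/13 + 60372 = 784835/13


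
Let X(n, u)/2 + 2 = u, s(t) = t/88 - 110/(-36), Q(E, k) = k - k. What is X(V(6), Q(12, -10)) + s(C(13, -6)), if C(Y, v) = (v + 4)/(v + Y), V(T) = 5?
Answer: -2627/2772 ≈ -0.94769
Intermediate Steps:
Q(E, k) = 0
C(Y, v) = (4 + v)/(Y + v)
s(t) = 55/18 + t/88 (s(t) = t*(1/88) - 110*(-1/36) = t/88 + 55/18 = 55/18 + t/88)
X(n, u) = -4 + 2*u
X(V(6), Q(12, -10)) + s(C(13, -6)) = (-4 + 2*0) + (55/18 + ((4 - 6)/(13 - 6))/88) = (-4 + 0) + (55/18 + (-2/7)/88) = -4 + (55/18 + ((⅐)*(-2))/88) = -4 + (55/18 + (1/88)*(-2/7)) = -4 + (55/18 - 1/308) = -4 + 8461/2772 = -2627/2772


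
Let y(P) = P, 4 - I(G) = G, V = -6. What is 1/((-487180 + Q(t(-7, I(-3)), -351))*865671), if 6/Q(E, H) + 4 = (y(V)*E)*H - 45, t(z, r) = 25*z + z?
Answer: -383341/161669312475777006 ≈ -2.3711e-12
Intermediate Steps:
I(G) = 4 - G
t(z, r) = 26*z
Q(E, H) = 6/(-49 - 6*E*H) (Q(E, H) = 6/(-4 + ((-6*E)*H - 45)) = 6/(-4 + (-6*E*H - 45)) = 6/(-4 + (-45 - 6*E*H)) = 6/(-49 - 6*E*H))
1/((-487180 + Q(t(-7, I(-3)), -351))*865671) = 1/(-487180 + 6/(-49 - 6*26*(-7)*(-351))*865671) = (1/865671)/(-487180 + 6/(-49 - 6*(-182)*(-351))) = (1/865671)/(-487180 + 6/(-49 - 383292)) = (1/865671)/(-487180 + 6/(-383341)) = (1/865671)/(-487180 + 6*(-1/383341)) = (1/865671)/(-487180 - 6/383341) = (1/865671)/(-186756068386/383341) = -383341/186756068386*1/865671 = -383341/161669312475777006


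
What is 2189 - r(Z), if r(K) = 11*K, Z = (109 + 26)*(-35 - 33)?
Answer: 103169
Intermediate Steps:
Z = -9180 (Z = 135*(-68) = -9180)
2189 - r(Z) = 2189 - 11*(-9180) = 2189 - 1*(-100980) = 2189 + 100980 = 103169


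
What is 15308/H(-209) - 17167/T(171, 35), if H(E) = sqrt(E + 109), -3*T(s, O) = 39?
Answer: 17167/13 - 7654*I/5 ≈ 1320.5 - 1530.8*I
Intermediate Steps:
T(s, O) = -13 (T(s, O) = -1/3*39 = -13)
H(E) = sqrt(109 + E)
15308/H(-209) - 17167/T(171, 35) = 15308/(sqrt(109 - 209)) - 17167/(-13) = 15308/(sqrt(-100)) - 17167*(-1/13) = 15308/((10*I)) + 17167/13 = 15308*(-I/10) + 17167/13 = -7654*I/5 + 17167/13 = 17167/13 - 7654*I/5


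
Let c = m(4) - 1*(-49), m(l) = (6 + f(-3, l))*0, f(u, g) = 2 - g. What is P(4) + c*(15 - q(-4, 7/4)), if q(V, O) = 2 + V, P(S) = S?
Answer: 837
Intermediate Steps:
m(l) = 0 (m(l) = (6 + (2 - l))*0 = (8 - l)*0 = 0)
c = 49 (c = 0 - 1*(-49) = 0 + 49 = 49)
P(4) + c*(15 - q(-4, 7/4)) = 4 + 49*(15 - (2 - 4)) = 4 + 49*(15 - 1*(-2)) = 4 + 49*(15 + 2) = 4 + 49*17 = 4 + 833 = 837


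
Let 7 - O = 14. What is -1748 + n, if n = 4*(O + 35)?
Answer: -1636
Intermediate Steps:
O = -7 (O = 7 - 1*14 = 7 - 14 = -7)
n = 112 (n = 4*(-7 + 35) = 4*28 = 112)
-1748 + n = -1748 + 112 = -1636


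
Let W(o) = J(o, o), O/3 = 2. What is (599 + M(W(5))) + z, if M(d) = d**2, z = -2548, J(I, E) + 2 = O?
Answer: -1933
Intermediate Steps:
O = 6 (O = 3*2 = 6)
J(I, E) = 4 (J(I, E) = -2 + 6 = 4)
W(o) = 4
(599 + M(W(5))) + z = (599 + 4**2) - 2548 = (599 + 16) - 2548 = 615 - 2548 = -1933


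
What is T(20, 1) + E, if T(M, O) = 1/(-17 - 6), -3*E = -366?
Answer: 2805/23 ≈ 121.96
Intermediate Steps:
E = 122 (E = -⅓*(-366) = 122)
T(M, O) = -1/23 (T(M, O) = 1/(-23) = -1/23)
T(20, 1) + E = -1/23 + 122 = 2805/23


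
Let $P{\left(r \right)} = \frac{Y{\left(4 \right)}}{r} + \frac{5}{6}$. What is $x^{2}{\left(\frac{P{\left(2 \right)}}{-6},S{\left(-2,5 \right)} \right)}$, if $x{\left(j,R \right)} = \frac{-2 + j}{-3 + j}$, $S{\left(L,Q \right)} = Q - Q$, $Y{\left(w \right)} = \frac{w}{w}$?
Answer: $\frac{400}{841} \approx 0.47562$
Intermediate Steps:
$Y{\left(w \right)} = 1$
$S{\left(L,Q \right)} = 0$
$P{\left(r \right)} = \frac{5}{6} + \frac{1}{r}$ ($P{\left(r \right)} = 1 \frac{1}{r} + \frac{5}{6} = \frac{1}{r} + 5 \cdot \frac{1}{6} = \frac{1}{r} + \frac{5}{6} = \frac{5}{6} + \frac{1}{r}$)
$x{\left(j,R \right)} = \frac{-2 + j}{-3 + j}$
$x^{2}{\left(\frac{P{\left(2 \right)}}{-6},S{\left(-2,5 \right)} \right)} = \left(\frac{-2 + \frac{\frac{5}{6} + \frac{1}{2}}{-6}}{-3 + \frac{\frac{5}{6} + \frac{1}{2}}{-6}}\right)^{2} = \left(\frac{-2 + \left(\frac{5}{6} + \frac{1}{2}\right) \left(- \frac{1}{6}\right)}{-3 + \left(\frac{5}{6} + \frac{1}{2}\right) \left(- \frac{1}{6}\right)}\right)^{2} = \left(\frac{-2 + \frac{4}{3} \left(- \frac{1}{6}\right)}{-3 + \frac{4}{3} \left(- \frac{1}{6}\right)}\right)^{2} = \left(\frac{-2 - \frac{2}{9}}{-3 - \frac{2}{9}}\right)^{2} = \left(\frac{1}{- \frac{29}{9}} \left(- \frac{20}{9}\right)\right)^{2} = \left(\left(- \frac{9}{29}\right) \left(- \frac{20}{9}\right)\right)^{2} = \left(\frac{20}{29}\right)^{2} = \frac{400}{841}$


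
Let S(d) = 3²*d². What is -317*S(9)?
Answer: -231093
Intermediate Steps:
S(d) = 9*d²
-317*S(9) = -2853*9² = -2853*81 = -317*729 = -231093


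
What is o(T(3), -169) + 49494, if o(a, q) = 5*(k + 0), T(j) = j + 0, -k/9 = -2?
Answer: 49584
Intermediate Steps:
k = 18 (k = -9*(-2) = 18)
T(j) = j
o(a, q) = 90 (o(a, q) = 5*(18 + 0) = 5*18 = 90)
o(T(3), -169) + 49494 = 90 + 49494 = 49584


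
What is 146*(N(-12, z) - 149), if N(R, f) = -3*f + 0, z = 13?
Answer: -27448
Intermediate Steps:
N(R, f) = -3*f
146*(N(-12, z) - 149) = 146*(-3*13 - 149) = 146*(-39 - 149) = 146*(-188) = -27448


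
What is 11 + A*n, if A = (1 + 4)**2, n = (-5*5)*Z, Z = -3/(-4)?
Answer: -1831/4 ≈ -457.75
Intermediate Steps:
Z = 3/4 (Z = -3*(-1/4) = 3/4 ≈ 0.75000)
n = -75/4 (n = -5*5*(3/4) = -25*3/4 = -75/4 ≈ -18.750)
A = 25 (A = 5**2 = 25)
11 + A*n = 11 + 25*(-75/4) = 11 - 1875/4 = -1831/4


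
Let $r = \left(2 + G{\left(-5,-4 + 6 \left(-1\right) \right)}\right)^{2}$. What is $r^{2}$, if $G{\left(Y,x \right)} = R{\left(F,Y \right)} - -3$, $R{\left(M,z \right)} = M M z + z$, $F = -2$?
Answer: $160000$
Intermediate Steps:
$R{\left(M,z \right)} = z + z M^{2}$ ($R{\left(M,z \right)} = M^{2} z + z = z M^{2} + z = z + z M^{2}$)
$G{\left(Y,x \right)} = 3 + 5 Y$ ($G{\left(Y,x \right)} = Y \left(1 + \left(-2\right)^{2}\right) - -3 = Y \left(1 + 4\right) + 3 = Y 5 + 3 = 5 Y + 3 = 3 + 5 Y$)
$r = 400$ ($r = \left(2 + \left(3 + 5 \left(-5\right)\right)\right)^{2} = \left(2 + \left(3 - 25\right)\right)^{2} = \left(2 - 22\right)^{2} = \left(-20\right)^{2} = 400$)
$r^{2} = 400^{2} = 160000$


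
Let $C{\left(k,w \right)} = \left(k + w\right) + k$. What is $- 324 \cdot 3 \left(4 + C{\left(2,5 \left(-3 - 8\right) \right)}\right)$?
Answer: $45684$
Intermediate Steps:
$C{\left(k,w \right)} = w + 2 k$
$- 324 \cdot 3 \left(4 + C{\left(2,5 \left(-3 - 8\right) \right)}\right) = - 324 \cdot 3 \left(4 + \left(5 \left(-3 - 8\right) + 2 \cdot 2\right)\right) = - 324 \cdot 3 \left(4 + \left(5 \left(-3 - 8\right) + 4\right)\right) = - 324 \cdot 3 \left(4 + \left(5 \left(-11\right) + 4\right)\right) = - 324 \cdot 3 \left(4 + \left(-55 + 4\right)\right) = - 324 \cdot 3 \left(4 - 51\right) = - 324 \cdot 3 \left(-47\right) = \left(-324\right) \left(-141\right) = 45684$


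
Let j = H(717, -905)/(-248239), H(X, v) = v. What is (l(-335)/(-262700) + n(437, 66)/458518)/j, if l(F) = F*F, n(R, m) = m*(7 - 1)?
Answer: -3590945192803/30706950460 ≈ -116.94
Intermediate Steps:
n(R, m) = 6*m (n(R, m) = m*6 = 6*m)
l(F) = F²
j = 905/248239 (j = -905/(-248239) = -905*(-1/248239) = 905/248239 ≈ 0.0036457)
(l(-335)/(-262700) + n(437, 66)/458518)/j = ((-335)²/(-262700) + (6*66)/458518)/(905/248239) = (112225*(-1/262700) + 396*(1/458518))*(248239/905) = (-4489/10508 + 198/229259)*(248239/905) = -14465677/33930332*248239/905 = -3590945192803/30706950460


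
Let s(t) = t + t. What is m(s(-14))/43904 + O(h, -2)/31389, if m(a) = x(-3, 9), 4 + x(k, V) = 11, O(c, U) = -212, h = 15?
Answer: -1298275/196871808 ≈ -0.0065945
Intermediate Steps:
x(k, V) = 7 (x(k, V) = -4 + 11 = 7)
s(t) = 2*t
m(a) = 7
m(s(-14))/43904 + O(h, -2)/31389 = 7/43904 - 212/31389 = 7*(1/43904) - 212*1/31389 = 1/6272 - 212/31389 = -1298275/196871808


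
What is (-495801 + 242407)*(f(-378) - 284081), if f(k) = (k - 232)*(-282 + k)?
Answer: -30032003486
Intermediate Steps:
f(k) = (-282 + k)*(-232 + k) (f(k) = (-232 + k)*(-282 + k) = (-282 + k)*(-232 + k))
(-495801 + 242407)*(f(-378) - 284081) = (-495801 + 242407)*((65424 + (-378)² - 514*(-378)) - 284081) = -253394*((65424 + 142884 + 194292) - 284081) = -253394*(402600 - 284081) = -253394*118519 = -30032003486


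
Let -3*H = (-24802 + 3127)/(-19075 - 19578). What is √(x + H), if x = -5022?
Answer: I*√7503420509923/38653 ≈ 70.867*I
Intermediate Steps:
H = -7225/38653 (H = -(-24802 + 3127)/(3*(-19075 - 19578)) = -(-7225)/(-38653) = -(-7225)*(-1)/38653 = -⅓*21675/38653 = -7225/38653 ≈ -0.18692)
√(x + H) = √(-5022 - 7225/38653) = √(-194122591/38653) = I*√7503420509923/38653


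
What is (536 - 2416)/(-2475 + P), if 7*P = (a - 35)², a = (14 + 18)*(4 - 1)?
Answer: 3290/3401 ≈ 0.96736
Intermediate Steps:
a = 96 (a = 32*3 = 96)
P = 3721/7 (P = (96 - 35)²/7 = (⅐)*61² = (⅐)*3721 = 3721/7 ≈ 531.57)
(536 - 2416)/(-2475 + P) = (536 - 2416)/(-2475 + 3721/7) = -1880/(-13604/7) = -1880*(-7/13604) = 3290/3401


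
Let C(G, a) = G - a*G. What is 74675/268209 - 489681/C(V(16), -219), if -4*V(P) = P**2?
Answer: 132388275329/3776382720 ≈ 35.057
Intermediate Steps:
V(P) = -P**2/4
C(G, a) = G - G*a
74675/268209 - 489681/C(V(16), -219) = 74675/268209 - 489681*(-1/(64*(1 - 1*(-219)))) = 74675*(1/268209) - 489681*(-1/(64*(1 + 219))) = 74675/268209 - 489681/((-64*220)) = 74675/268209 - 489681/(-14080) = 74675/268209 - 489681*(-1/14080) = 74675/268209 + 489681/14080 = 132388275329/3776382720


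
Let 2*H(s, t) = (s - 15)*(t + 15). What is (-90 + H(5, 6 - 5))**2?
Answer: 28900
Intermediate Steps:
H(s, t) = (-15 + s)*(15 + t)/2 (H(s, t) = ((s - 15)*(t + 15))/2 = ((-15 + s)*(15 + t))/2 = (-15 + s)*(15 + t)/2)
(-90 + H(5, 6 - 5))**2 = (-90 + (-225/2 - 15*(6 - 5)/2 + (15/2)*5 + (1/2)*5*(6 - 5)))**2 = (-90 + (-225/2 - 15/2*1 + 75/2 + (1/2)*5*1))**2 = (-90 + (-225/2 - 15/2 + 75/2 + 5/2))**2 = (-90 - 80)**2 = (-170)**2 = 28900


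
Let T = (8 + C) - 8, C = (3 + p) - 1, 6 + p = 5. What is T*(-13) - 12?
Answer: -25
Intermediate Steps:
p = -1 (p = -6 + 5 = -1)
C = 1 (C = (3 - 1) - 1 = 2 - 1 = 1)
T = 1 (T = (8 + 1) - 8 = 9 - 8 = 1)
T*(-13) - 12 = 1*(-13) - 12 = -13 - 12 = -25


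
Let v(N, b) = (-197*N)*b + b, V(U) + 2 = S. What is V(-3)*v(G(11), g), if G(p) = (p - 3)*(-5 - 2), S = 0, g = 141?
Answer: -3111306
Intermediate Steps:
V(U) = -2 (V(U) = -2 + 0 = -2)
G(p) = 21 - 7*p (G(p) = (-3 + p)*(-7) = 21 - 7*p)
v(N, b) = b - 197*N*b (v(N, b) = -197*N*b + b = b - 197*N*b)
V(-3)*v(G(11), g) = -282*(1 - 197*(21 - 7*11)) = -282*(1 - 197*(21 - 77)) = -282*(1 - 197*(-56)) = -282*(1 + 11032) = -282*11033 = -2*1555653 = -3111306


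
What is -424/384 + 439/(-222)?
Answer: -5473/1776 ≈ -3.0816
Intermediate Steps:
-424/384 + 439/(-222) = -424*1/384 + 439*(-1/222) = -53/48 - 439/222 = -5473/1776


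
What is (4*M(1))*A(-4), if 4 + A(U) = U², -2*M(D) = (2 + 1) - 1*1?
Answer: -48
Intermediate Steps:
M(D) = -1 (M(D) = -((2 + 1) - 1*1)/2 = -(3 - 1)/2 = -½*2 = -1)
A(U) = -4 + U²
(4*M(1))*A(-4) = (4*(-1))*(-4 + (-4)²) = -4*(-4 + 16) = -4*12 = -48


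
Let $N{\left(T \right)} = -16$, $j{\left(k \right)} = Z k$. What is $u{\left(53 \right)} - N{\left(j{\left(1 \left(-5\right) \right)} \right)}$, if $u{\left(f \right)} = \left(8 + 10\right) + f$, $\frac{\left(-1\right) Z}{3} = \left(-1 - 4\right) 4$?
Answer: $87$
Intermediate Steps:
$Z = 60$ ($Z = - 3 \left(-1 - 4\right) 4 = - 3 \left(\left(-5\right) 4\right) = \left(-3\right) \left(-20\right) = 60$)
$j{\left(k \right)} = 60 k$
$u{\left(f \right)} = 18 + f$
$u{\left(53 \right)} - N{\left(j{\left(1 \left(-5\right) \right)} \right)} = \left(18 + 53\right) - -16 = 71 + 16 = 87$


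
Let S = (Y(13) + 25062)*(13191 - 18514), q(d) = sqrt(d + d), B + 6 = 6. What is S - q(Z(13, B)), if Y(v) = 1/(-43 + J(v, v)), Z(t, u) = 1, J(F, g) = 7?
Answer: -4802575613/36 - sqrt(2) ≈ -1.3340e+8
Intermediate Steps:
B = 0 (B = -6 + 6 = 0)
Y(v) = -1/36 (Y(v) = 1/(-43 + 7) = 1/(-36) = -1/36)
q(d) = sqrt(2)*sqrt(d) (q(d) = sqrt(2*d) = sqrt(2)*sqrt(d))
S = -4802575613/36 (S = (-1/36 + 25062)*(13191 - 18514) = (902231/36)*(-5323) = -4802575613/36 ≈ -1.3340e+8)
S - q(Z(13, B)) = -4802575613/36 - sqrt(2)*sqrt(1) = -4802575613/36 - sqrt(2)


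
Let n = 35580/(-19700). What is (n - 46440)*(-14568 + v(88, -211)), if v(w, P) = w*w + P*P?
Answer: -1724456012763/985 ≈ -1.7507e+9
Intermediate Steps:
v(w, P) = P² + w² (v(w, P) = w² + P² = P² + w²)
n = -1779/985 (n = 35580*(-1/19700) = -1779/985 ≈ -1.8061)
(n - 46440)*(-14568 + v(88, -211)) = (-1779/985 - 46440)*(-14568 + ((-211)² + 88²)) = -45745179*(-14568 + (44521 + 7744))/985 = -45745179*(-14568 + 52265)/985 = -45745179/985*37697 = -1724456012763/985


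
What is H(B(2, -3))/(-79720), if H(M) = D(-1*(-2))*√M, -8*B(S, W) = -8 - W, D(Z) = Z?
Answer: -√10/159440 ≈ -1.9834e-5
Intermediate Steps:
B(S, W) = 1 + W/8 (B(S, W) = -(-8 - W)/8 = 1 + W/8)
H(M) = 2*√M (H(M) = (-1*(-2))*√M = 2*√M)
H(B(2, -3))/(-79720) = (2*√(1 + (⅛)*(-3)))/(-79720) = (2*√(1 - 3/8))*(-1/79720) = (2*√(5/8))*(-1/79720) = (2*(√10/4))*(-1/79720) = (√10/2)*(-1/79720) = -√10/159440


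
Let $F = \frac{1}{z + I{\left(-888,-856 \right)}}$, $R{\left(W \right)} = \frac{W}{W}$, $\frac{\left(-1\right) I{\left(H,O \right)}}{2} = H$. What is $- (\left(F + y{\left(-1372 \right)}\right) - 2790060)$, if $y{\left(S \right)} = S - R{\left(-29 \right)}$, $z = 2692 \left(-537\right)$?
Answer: $\frac{4030349125525}{1443828} \approx 2.7914 \cdot 10^{6}$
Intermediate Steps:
$I{\left(H,O \right)} = - 2 H$
$R{\left(W \right)} = 1$
$z = -1445604$
$y{\left(S \right)} = -1 + S$ ($y{\left(S \right)} = S - 1 = -1 + S$)
$F = - \frac{1}{1443828}$ ($F = \frac{1}{-1445604 - -1776} = \frac{1}{-1445604 + 1776} = \frac{1}{-1443828} = - \frac{1}{1443828} \approx -6.926 \cdot 10^{-7}$)
$- (\left(F + y{\left(-1372 \right)}\right) - 2790060) = - (\left(- \frac{1}{1443828} - 1373\right) - 2790060) = - (- \frac{1982375845}{1443828} - 2790060) = \left(-1\right) \left(- \frac{4030349125525}{1443828}\right) = \frac{4030349125525}{1443828}$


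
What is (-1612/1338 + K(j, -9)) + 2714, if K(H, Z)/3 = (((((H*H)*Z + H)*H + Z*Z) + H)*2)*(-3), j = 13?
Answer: 236754280/669 ≈ 3.5389e+5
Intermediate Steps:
K(H, Z) = -18*H - 18*Z**2 - 18*H*(H + Z*H**2) (K(H, Z) = 3*((((((H*H)*Z + H)*H + Z*Z) + H)*2)*(-3)) = 3*(((((H**2*Z + H)*H + Z**2) + H)*2)*(-3)) = 3*(((((Z*H**2 + H)*H + Z**2) + H)*2)*(-3)) = 3*(((((H + Z*H**2)*H + Z**2) + H)*2)*(-3)) = 3*((((H*(H + Z*H**2) + Z**2) + H)*2)*(-3)) = 3*((((Z**2 + H*(H + Z*H**2)) + H)*2)*(-3)) = 3*(((H + Z**2 + H*(H + Z*H**2))*2)*(-3)) = 3*((2*H + 2*Z**2 + 2*H*(H + Z*H**2))*(-3)) = 3*(-6*H - 6*Z**2 - 6*H*(H + Z*H**2)) = -18*H - 18*Z**2 - 18*H*(H + Z*H**2))
(-1612/1338 + K(j, -9)) + 2714 = (-1612/1338 + (-18*13 - 18*13**2 - 18*(-9)**2 - 18*(-9)*13**3)) + 2714 = (-1612*1/1338 + (-234 - 18*169 - 18*81 - 18*(-9)*2197)) + 2714 = (-806/669 + (-234 - 3042 - 1458 + 355914)) + 2714 = (-806/669 + 351180) + 2714 = 234938614/669 + 2714 = 236754280/669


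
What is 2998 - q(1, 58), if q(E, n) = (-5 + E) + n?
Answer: 2944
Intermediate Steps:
q(E, n) = -5 + E + n
2998 - q(1, 58) = 2998 - (-5 + 1 + 58) = 2998 - 1*54 = 2998 - 54 = 2944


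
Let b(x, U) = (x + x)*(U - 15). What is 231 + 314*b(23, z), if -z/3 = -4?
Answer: -43101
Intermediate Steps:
z = 12 (z = -3*(-4) = 12)
b(x, U) = 2*x*(-15 + U) (b(x, U) = (2*x)*(-15 + U) = 2*x*(-15 + U))
231 + 314*b(23, z) = 231 + 314*(2*23*(-15 + 12)) = 231 + 314*(2*23*(-3)) = 231 + 314*(-138) = 231 - 43332 = -43101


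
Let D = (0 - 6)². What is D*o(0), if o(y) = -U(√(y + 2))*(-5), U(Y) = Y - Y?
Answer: 0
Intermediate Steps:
U(Y) = 0
o(y) = 0 (o(y) = -1*0*(-5) = 0*(-5) = 0)
D = 36 (D = (-6)² = 36)
D*o(0) = 36*0 = 0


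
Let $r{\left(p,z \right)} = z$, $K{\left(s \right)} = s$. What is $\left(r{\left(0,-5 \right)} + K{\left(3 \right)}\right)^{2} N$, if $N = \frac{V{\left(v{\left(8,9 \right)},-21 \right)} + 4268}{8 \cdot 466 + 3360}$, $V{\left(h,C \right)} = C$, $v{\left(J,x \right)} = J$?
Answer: $\frac{4247}{1772} \approx 2.3967$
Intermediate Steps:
$N = \frac{4247}{7088}$ ($N = \frac{-21 + 4268}{8 \cdot 466 + 3360} = \frac{4247}{3728 + 3360} = \frac{4247}{7088} \approx 0.59918$)
$\left(r{\left(0,-5 \right)} + K{\left(3 \right)}\right)^{2} N = \left(-5 + 3\right)^{2} \cdot \frac{4247}{7088} = \left(-2\right)^{2} \cdot \frac{4247}{7088} = 4 \cdot \frac{4247}{7088} = \frac{4247}{1772}$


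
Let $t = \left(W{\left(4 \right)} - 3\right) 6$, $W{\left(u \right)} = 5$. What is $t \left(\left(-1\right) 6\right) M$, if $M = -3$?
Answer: $216$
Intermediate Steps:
$t = 12$ ($t = \left(5 - 3\right) 6 = 2 \cdot 6 = 12$)
$t \left(\left(-1\right) 6\right) M = 12 \left(\left(-1\right) 6\right) \left(-3\right) = 12 \left(-6\right) \left(-3\right) = \left(-72\right) \left(-3\right) = 216$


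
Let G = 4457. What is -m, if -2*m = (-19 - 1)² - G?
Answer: -4057/2 ≈ -2028.5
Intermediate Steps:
m = 4057/2 (m = -((-19 - 1)² - 1*4457)/2 = -((-20)² - 4457)/2 = -(400 - 4457)/2 = -½*(-4057) = 4057/2 ≈ 2028.5)
-m = -1*4057/2 = -4057/2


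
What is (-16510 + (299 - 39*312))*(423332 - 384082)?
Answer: -1113875750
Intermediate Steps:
(-16510 + (299 - 39*312))*(423332 - 384082) = (-16510 + (299 - 12168))*39250 = (-16510 - 11869)*39250 = -28379*39250 = -1113875750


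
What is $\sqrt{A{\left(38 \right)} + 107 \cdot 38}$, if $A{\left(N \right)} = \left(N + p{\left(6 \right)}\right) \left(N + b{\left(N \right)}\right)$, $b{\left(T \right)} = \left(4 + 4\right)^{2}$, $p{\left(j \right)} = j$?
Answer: $\sqrt{8554} \approx 92.488$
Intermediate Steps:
$b{\left(T \right)} = 64$ ($b{\left(T \right)} = 8^{2} = 64$)
$A{\left(N \right)} = \left(6 + N\right) \left(64 + N\right)$ ($A{\left(N \right)} = \left(N + 6\right) \left(N + 64\right) = \left(6 + N\right) \left(64 + N\right)$)
$\sqrt{A{\left(38 \right)} + 107 \cdot 38} = \sqrt{\left(384 + 38^{2} + 70 \cdot 38\right) + 107 \cdot 38} = \sqrt{\left(384 + 1444 + 2660\right) + 4066} = \sqrt{4488 + 4066} = \sqrt{8554}$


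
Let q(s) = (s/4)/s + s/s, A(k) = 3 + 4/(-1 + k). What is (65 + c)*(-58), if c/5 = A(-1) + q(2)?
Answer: -8845/2 ≈ -4422.5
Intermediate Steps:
A(k) = 3 + 4/(-1 + k)
q(s) = 5/4 (q(s) = (s*(1/4))/s + 1 = (s/4)/s + 1 = 1/4 + 1 = 5/4)
c = 45/4 (c = 5*((1 + 3*(-1))/(-1 - 1) + 5/4) = 5*((1 - 3)/(-2) + 5/4) = 5*(-1/2*(-2) + 5/4) = 5*(1 + 5/4) = 5*(9/4) = 45/4 ≈ 11.250)
(65 + c)*(-58) = (65 + 45/4)*(-58) = (305/4)*(-58) = -8845/2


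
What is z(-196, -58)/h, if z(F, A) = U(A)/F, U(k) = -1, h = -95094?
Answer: -1/18638424 ≈ -5.3653e-8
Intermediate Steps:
z(F, A) = -1/F
z(-196, -58)/h = -1/(-196)/(-95094) = -1*(-1/196)*(-1/95094) = (1/196)*(-1/95094) = -1/18638424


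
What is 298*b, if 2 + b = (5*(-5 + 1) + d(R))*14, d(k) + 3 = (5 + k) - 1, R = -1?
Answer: -84036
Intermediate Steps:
d(k) = 1 + k (d(k) = -3 + ((5 + k) - 1) = -3 + (4 + k) = 1 + k)
b = -282 (b = -2 + (5*(-5 + 1) + (1 - 1))*14 = -2 + (5*(-4) + 0)*14 = -2 + (-20 + 0)*14 = -2 - 20*14 = -2 - 280 = -282)
298*b = 298*(-282) = -84036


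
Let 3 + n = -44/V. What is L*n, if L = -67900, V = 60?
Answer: 760480/3 ≈ 2.5349e+5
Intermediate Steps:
n = -56/15 (n = -3 - 44/60 = -3 - 44*1/60 = -3 - 11/15 = -56/15 ≈ -3.7333)
L*n = -67900*(-56/15) = 760480/3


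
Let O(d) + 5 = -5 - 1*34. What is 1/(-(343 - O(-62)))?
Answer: -1/387 ≈ -0.0025840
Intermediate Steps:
O(d) = -44 (O(d) = -5 + (-5 - 1*34) = -5 + (-5 - 34) = -5 - 39 = -44)
1/(-(343 - O(-62))) = 1/(-(343 - 1*(-44))) = 1/(-(343 + 44)) = 1/(-1*387) = 1/(-387) = -1/387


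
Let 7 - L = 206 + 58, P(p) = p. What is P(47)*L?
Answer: -12079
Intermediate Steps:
L = -257 (L = 7 - (206 + 58) = 7 - 1*264 = 7 - 264 = -257)
P(47)*L = 47*(-257) = -12079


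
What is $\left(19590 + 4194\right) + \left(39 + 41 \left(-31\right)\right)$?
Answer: $22552$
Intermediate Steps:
$\left(19590 + 4194\right) + \left(39 + 41 \left(-31\right)\right) = 23784 + \left(39 - 1271\right) = 23784 - 1232 = 22552$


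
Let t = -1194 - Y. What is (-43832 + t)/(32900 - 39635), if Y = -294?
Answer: 44732/6735 ≈ 6.6417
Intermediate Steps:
t = -900 (t = -1194 - 1*(-294) = -1194 + 294 = -900)
(-43832 + t)/(32900 - 39635) = (-43832 - 900)/(32900 - 39635) = -44732/(-6735) = -44732*(-1/6735) = 44732/6735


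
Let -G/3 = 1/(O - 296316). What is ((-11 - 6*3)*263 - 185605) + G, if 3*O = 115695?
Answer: -16601913743/85917 ≈ -1.9323e+5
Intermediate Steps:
O = 38565 (O = (⅓)*115695 = 38565)
G = 1/85917 (G = -3/(38565 - 296316) = -3/(-257751) = -3*(-1/257751) = 1/85917 ≈ 1.1639e-5)
((-11 - 6*3)*263 - 185605) + G = ((-11 - 6*3)*263 - 185605) + 1/85917 = ((-11 - 18)*263 - 185605) + 1/85917 = (-29*263 - 185605) + 1/85917 = (-7627 - 185605) + 1/85917 = -193232 + 1/85917 = -16601913743/85917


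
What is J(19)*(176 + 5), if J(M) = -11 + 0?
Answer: -1991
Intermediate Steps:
J(M) = -11
J(19)*(176 + 5) = -11*(176 + 5) = -11*181 = -1991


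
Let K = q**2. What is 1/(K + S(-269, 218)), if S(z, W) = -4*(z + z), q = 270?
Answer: 1/75052 ≈ 1.3324e-5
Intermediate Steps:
S(z, W) = -8*z
K = 72900 (K = 270**2 = 72900)
1/(K + S(-269, 218)) = 1/(72900 - 8*(-269)) = 1/(72900 + 2152) = 1/75052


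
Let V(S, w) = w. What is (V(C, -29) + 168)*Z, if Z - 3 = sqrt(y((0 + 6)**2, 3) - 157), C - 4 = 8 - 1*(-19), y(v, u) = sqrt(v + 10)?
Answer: 417 + 139*sqrt(-157 + sqrt(46)) ≈ 417.0 + 1703.6*I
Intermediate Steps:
y(v, u) = sqrt(10 + v)
C = 31 (C = 4 + (8 - 1*(-19)) = 4 + (8 + 19) = 4 + 27 = 31)
Z = 3 + sqrt(-157 + sqrt(46)) (Z = 3 + sqrt(sqrt(10 + (0 + 6)**2) - 157) = 3 + sqrt(sqrt(10 + 6**2) - 157) = 3 + sqrt(sqrt(10 + 36) - 157) = 3 + sqrt(sqrt(46) - 157) = 3 + sqrt(-157 + sqrt(46)) ≈ 3.0 + 12.256*I)
(V(C, -29) + 168)*Z = (-29 + 168)*(3 + sqrt(-157 + sqrt(46))) = 139*(3 + sqrt(-157 + sqrt(46))) = 417 + 139*sqrt(-157 + sqrt(46))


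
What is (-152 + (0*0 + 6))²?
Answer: 21316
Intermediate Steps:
(-152 + (0*0 + 6))² = (-152 + (0 + 6))² = (-152 + 6)² = (-146)² = 21316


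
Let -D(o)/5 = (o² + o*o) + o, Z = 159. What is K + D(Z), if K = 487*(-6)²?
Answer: -236073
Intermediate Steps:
K = 17532 (K = 487*36 = 17532)
D(o) = -10*o² - 5*o (D(o) = -5*((o² + o*o) + o) = -5*((o² + o²) + o) = -5*(2*o² + o) = -5*(o + 2*o²) = -10*o² - 5*o)
K + D(Z) = 17532 - 5*159*(1 + 2*159) = 17532 - 5*159*(1 + 318) = 17532 - 5*159*319 = 17532 - 253605 = -236073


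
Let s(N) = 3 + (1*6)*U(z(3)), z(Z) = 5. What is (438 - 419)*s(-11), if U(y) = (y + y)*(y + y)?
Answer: 11457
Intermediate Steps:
U(y) = 4*y**2 (U(y) = (2*y)*(2*y) = 4*y**2)
s(N) = 603 (s(N) = 3 + (1*6)*(4*5**2) = 3 + 6*(4*25) = 3 + 6*100 = 3 + 600 = 603)
(438 - 419)*s(-11) = (438 - 419)*603 = 19*603 = 11457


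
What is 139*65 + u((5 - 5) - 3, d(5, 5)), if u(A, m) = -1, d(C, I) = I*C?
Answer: 9034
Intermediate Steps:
d(C, I) = C*I
139*65 + u((5 - 5) - 3, d(5, 5)) = 139*65 - 1 = 9035 - 1 = 9034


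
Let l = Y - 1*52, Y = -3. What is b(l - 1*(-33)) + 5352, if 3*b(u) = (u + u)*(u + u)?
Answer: 17992/3 ≈ 5997.3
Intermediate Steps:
l = -55 (l = -3 - 1*52 = -3 - 52 = -55)
b(u) = 4*u**2/3 (b(u) = ((u + u)*(u + u))/3 = ((2*u)*(2*u))/3 = (4*u**2)/3 = 4*u**2/3)
b(l - 1*(-33)) + 5352 = 4*(-55 - 1*(-33))**2/3 + 5352 = 4*(-55 + 33)**2/3 + 5352 = (4/3)*(-22)**2 + 5352 = (4/3)*484 + 5352 = 1936/3 + 5352 = 17992/3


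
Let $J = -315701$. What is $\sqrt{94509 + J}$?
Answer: $2 i \sqrt{55298} \approx 470.31 i$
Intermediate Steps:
$\sqrt{94509 + J} = \sqrt{94509 - 315701} = \sqrt{-221192} = 2 i \sqrt{55298}$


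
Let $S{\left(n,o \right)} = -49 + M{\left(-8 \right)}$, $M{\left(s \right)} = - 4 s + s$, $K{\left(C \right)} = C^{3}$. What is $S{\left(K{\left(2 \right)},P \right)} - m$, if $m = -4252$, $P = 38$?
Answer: $4227$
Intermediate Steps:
$M{\left(s \right)} = - 3 s$
$S{\left(n,o \right)} = -25$ ($S{\left(n,o \right)} = -49 - -24 = -49 + 24 = -25$)
$S{\left(K{\left(2 \right)},P \right)} - m = -25 - -4252 = -25 + 4252 = 4227$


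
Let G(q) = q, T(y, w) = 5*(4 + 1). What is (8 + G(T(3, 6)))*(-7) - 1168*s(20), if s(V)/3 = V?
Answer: -70311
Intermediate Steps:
T(y, w) = 25 (T(y, w) = 5*5 = 25)
s(V) = 3*V
(8 + G(T(3, 6)))*(-7) - 1168*s(20) = (8 + 25)*(-7) - 3504*20 = 33*(-7) - 1168*60 = -231 - 70080 = -70311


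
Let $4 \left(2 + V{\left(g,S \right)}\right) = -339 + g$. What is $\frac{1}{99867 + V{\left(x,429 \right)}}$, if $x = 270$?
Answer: $\frac{4}{399391} \approx 1.0015 \cdot 10^{-5}$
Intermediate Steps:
$V{\left(g,S \right)} = - \frac{347}{4} + \frac{g}{4}$ ($V{\left(g,S \right)} = -2 + \frac{-339 + g}{4} = -2 + \left(- \frac{339}{4} + \frac{g}{4}\right) = - \frac{347}{4} + \frac{g}{4}$)
$\frac{1}{99867 + V{\left(x,429 \right)}} = \frac{1}{99867 + \left(- \frac{347}{4} + \frac{1}{4} \cdot 270\right)} = \frac{1}{99867 + \left(- \frac{347}{4} + \frac{135}{2}\right)} = \frac{1}{99867 - \frac{77}{4}} = \frac{1}{\frac{399391}{4}} = \frac{4}{399391}$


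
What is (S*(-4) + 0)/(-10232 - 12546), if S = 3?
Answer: 6/11389 ≈ 0.00052682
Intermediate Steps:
(S*(-4) + 0)/(-10232 - 12546) = (3*(-4) + 0)/(-10232 - 12546) = (-12 + 0)/(-22778) = -1/22778*(-12) = 6/11389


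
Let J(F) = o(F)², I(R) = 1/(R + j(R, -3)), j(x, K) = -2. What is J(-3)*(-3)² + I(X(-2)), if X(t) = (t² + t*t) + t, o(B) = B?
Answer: 325/4 ≈ 81.250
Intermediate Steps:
X(t) = t + 2*t² (X(t) = (t² + t²) + t = 2*t² + t = t + 2*t²)
I(R) = 1/(-2 + R) (I(R) = 1/(R - 2) = 1/(-2 + R))
J(F) = F²
J(-3)*(-3)² + I(X(-2)) = (-3)²*(-3)² + 1/(-2 - 2*(1 + 2*(-2))) = 9*9 + 1/(-2 - 2*(1 - 4)) = 81 + 1/(-2 - 2*(-3)) = 81 + 1/(-2 + 6) = 81 + 1/4 = 81 + ¼ = 325/4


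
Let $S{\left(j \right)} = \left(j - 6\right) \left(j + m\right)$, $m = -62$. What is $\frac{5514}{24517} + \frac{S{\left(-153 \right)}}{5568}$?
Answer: $\frac{289605199}{45503552} \approx 6.3645$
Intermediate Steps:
$S{\left(j \right)} = \left(-62 + j\right) \left(-6 + j\right)$ ($S{\left(j \right)} = \left(j - 6\right) \left(j - 62\right) = \left(-6 + j\right) \left(-62 + j\right) = \left(-62 + j\right) \left(-6 + j\right)$)
$\frac{5514}{24517} + \frac{S{\left(-153 \right)}}{5568} = \frac{5514}{24517} + \frac{372 + \left(-153\right)^{2} - -10404}{5568} = 5514 \cdot \frac{1}{24517} + \left(372 + 23409 + 10404\right) \frac{1}{5568} = \frac{5514}{24517} + 34185 \cdot \frac{1}{5568} = \frac{5514}{24517} + \frac{11395}{1856} = \frac{289605199}{45503552}$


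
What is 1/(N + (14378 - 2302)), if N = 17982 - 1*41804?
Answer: -1/11746 ≈ -8.5135e-5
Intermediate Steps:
N = -23822 (N = 17982 - 41804 = -23822)
1/(N + (14378 - 2302)) = 1/(-23822 + (14378 - 2302)) = 1/(-23822 + 12076) = 1/(-11746) = -1/11746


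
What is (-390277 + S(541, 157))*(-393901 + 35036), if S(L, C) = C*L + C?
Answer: 109519497295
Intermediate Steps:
S(L, C) = C + C*L
(-390277 + S(541, 157))*(-393901 + 35036) = (-390277 + 157*(1 + 541))*(-393901 + 35036) = (-390277 + 157*542)*(-358865) = (-390277 + 85094)*(-358865) = -305183*(-358865) = 109519497295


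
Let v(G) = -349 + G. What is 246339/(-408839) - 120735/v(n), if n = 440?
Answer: -49383593514/37204349 ≈ -1327.4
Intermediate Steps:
246339/(-408839) - 120735/v(n) = 246339/(-408839) - 120735/(-349 + 440) = 246339*(-1/408839) - 120735/91 = -246339/408839 - 120735*1/91 = -246339/408839 - 120735/91 = -49383593514/37204349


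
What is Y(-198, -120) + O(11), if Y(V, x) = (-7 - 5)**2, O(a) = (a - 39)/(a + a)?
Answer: 1570/11 ≈ 142.73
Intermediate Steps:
O(a) = (-39 + a)/(2*a) (O(a) = (-39 + a)/((2*a)) = (-39 + a)*(1/(2*a)) = (-39 + a)/(2*a))
Y(V, x) = 144 (Y(V, x) = (-12)**2 = 144)
Y(-198, -120) + O(11) = 144 + (1/2)*(-39 + 11)/11 = 144 + (1/2)*(1/11)*(-28) = 144 - 14/11 = 1570/11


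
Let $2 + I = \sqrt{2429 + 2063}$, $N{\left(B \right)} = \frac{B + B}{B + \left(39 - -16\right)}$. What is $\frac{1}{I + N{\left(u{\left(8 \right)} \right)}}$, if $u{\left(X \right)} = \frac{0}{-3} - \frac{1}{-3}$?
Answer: $\frac{13695}{30918163} + \frac{13778 \sqrt{1123}}{30918163} \approx 0.015376$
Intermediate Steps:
$u{\left(X \right)} = \frac{1}{3}$ ($u{\left(X \right)} = 0 \left(- \frac{1}{3}\right) - - \frac{1}{3} = 0 + \frac{1}{3} = \frac{1}{3}$)
$N{\left(B \right)} = \frac{2 B}{55 + B}$ ($N{\left(B \right)} = \frac{2 B}{B + \left(39 + 16\right)} = \frac{2 B}{B + 55} = \frac{2 B}{55 + B}$)
$I = -2 + 2 \sqrt{1123}$ ($I = -2 + \sqrt{2429 + 2063} = -2 + \sqrt{4492} = -2 + 2 \sqrt{1123} \approx 65.022$)
$\frac{1}{I + N{\left(u{\left(8 \right)} \right)}} = \frac{1}{\left(-2 + 2 \sqrt{1123}\right) + 2 \cdot \frac{1}{3} \frac{1}{55 + \frac{1}{3}}} = \frac{1}{\left(-2 + 2 \sqrt{1123}\right) + 2 \cdot \frac{1}{3} \frac{1}{\frac{166}{3}}} = \frac{1}{\left(-2 + 2 \sqrt{1123}\right) + 2 \cdot \frac{1}{3} \cdot \frac{3}{166}} = \frac{1}{\left(-2 + 2 \sqrt{1123}\right) + \frac{1}{83}} = \frac{1}{- \frac{165}{83} + 2 \sqrt{1123}}$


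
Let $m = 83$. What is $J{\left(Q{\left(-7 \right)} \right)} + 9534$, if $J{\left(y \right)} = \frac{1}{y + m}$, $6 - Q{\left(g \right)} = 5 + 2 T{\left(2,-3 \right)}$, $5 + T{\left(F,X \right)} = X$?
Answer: $\frac{953401}{100} \approx 9534.0$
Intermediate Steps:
$T{\left(F,X \right)} = -5 + X$
$Q{\left(g \right)} = 17$ ($Q{\left(g \right)} = 6 - \left(5 + 2 \left(-5 - 3\right)\right) = 6 - \left(5 + 2 \left(-8\right)\right) = 6 - \left(5 - 16\right) = 6 - -11 = 6 + 11 = 17$)
$J{\left(y \right)} = \frac{1}{83 + y}$ ($J{\left(y \right)} = \frac{1}{y + 83} = \frac{1}{83 + y}$)
$J{\left(Q{\left(-7 \right)} \right)} + 9534 = \frac{1}{83 + 17} + 9534 = \frac{1}{100} + 9534 = \frac{953401}{100}$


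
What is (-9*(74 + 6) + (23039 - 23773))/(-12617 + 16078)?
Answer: -1454/3461 ≈ -0.42011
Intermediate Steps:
(-9*(74 + 6) + (23039 - 23773))/(-12617 + 16078) = (-9*80 - 734)/3461 = (-720 - 734)*(1/3461) = -1454*1/3461 = -1454/3461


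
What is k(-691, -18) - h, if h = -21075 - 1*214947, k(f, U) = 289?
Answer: 236311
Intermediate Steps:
h = -236022 (h = -21075 - 214947 = -236022)
k(-691, -18) - h = 289 - 1*(-236022) = 289 + 236022 = 236311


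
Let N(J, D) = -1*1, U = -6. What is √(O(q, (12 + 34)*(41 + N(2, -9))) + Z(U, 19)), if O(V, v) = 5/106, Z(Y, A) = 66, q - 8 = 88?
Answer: √742106/106 ≈ 8.1269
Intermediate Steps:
q = 96 (q = 8 + 88 = 96)
N(J, D) = -1
O(V, v) = 5/106 (O(V, v) = 5*(1/106) = 5/106)
√(O(q, (12 + 34)*(41 + N(2, -9))) + Z(U, 19)) = √(5/106 + 66) = √(7001/106) = √742106/106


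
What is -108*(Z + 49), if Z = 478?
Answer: -56916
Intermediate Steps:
-108*(Z + 49) = -108*(478 + 49) = -108*527 = -56916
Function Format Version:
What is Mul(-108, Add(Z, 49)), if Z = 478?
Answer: -56916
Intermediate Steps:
Mul(-108, Add(Z, 49)) = Mul(-108, Add(478, 49)) = Mul(-108, 527) = -56916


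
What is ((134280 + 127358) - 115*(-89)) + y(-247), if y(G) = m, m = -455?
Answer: 271418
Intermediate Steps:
y(G) = -455
((134280 + 127358) - 115*(-89)) + y(-247) = ((134280 + 127358) - 115*(-89)) - 455 = (261638 + 10235) - 455 = 271873 - 455 = 271418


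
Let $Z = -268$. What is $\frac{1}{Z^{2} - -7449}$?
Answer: $\frac{1}{79273} \approx 1.2615 \cdot 10^{-5}$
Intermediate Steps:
$\frac{1}{Z^{2} - -7449} = \frac{1}{\left(-268\right)^{2} - -7449} = \frac{1}{71824 + 7449} = \frac{1}{79273}$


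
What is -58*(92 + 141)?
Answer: -13514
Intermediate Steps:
-58*(92 + 141) = -58*233 = -13514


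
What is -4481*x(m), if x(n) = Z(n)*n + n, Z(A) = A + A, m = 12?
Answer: -1344300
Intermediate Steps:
Z(A) = 2*A
x(n) = n + 2*n² (x(n) = (2*n)*n + n = 2*n² + n = n + 2*n²)
-4481*x(m) = -53772*(1 + 2*12) = -53772*(1 + 24) = -53772*25 = -4481*300 = -1344300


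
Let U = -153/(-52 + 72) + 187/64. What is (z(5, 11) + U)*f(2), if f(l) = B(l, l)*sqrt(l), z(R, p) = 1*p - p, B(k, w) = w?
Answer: -1513*sqrt(2)/160 ≈ -13.373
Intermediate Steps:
z(R, p) = 0 (z(R, p) = p - p = 0)
f(l) = l**(3/2) (f(l) = l*sqrt(l) = l**(3/2))
U = -1513/320 (U = -153/20 + 187*(1/64) = -153*1/20 + 187/64 = -153/20 + 187/64 = -1513/320 ≈ -4.7281)
(z(5, 11) + U)*f(2) = (0 - 1513/320)*2**(3/2) = -1513*sqrt(2)/160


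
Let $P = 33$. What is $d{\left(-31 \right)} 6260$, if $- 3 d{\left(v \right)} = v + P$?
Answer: $- \frac{12520}{3} \approx -4173.3$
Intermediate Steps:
$d{\left(v \right)} = -11 - \frac{v}{3}$ ($d{\left(v \right)} = - \frac{v + 33}{3} = - \frac{33 + v}{3} = -11 - \frac{v}{3}$)
$d{\left(-31 \right)} 6260 = \left(-11 - - \frac{31}{3}\right) 6260 = \left(-11 + \frac{31}{3}\right) 6260 = \left(- \frac{2}{3}\right) 6260 = - \frac{12520}{3}$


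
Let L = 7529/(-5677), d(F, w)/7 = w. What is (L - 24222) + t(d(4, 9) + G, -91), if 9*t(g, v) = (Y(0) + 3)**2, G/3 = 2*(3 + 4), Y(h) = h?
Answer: -137510146/5677 ≈ -24222.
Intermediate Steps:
d(F, w) = 7*w
G = 42 (G = 3*(2*(3 + 4)) = 3*(2*7) = 3*14 = 42)
L = -7529/5677 (L = 7529*(-1/5677) = -7529/5677 ≈ -1.3262)
t(g, v) = 1 (t(g, v) = (0 + 3)**2/9 = (1/9)*3**2 = (1/9)*9 = 1)
(L - 24222) + t(d(4, 9) + G, -91) = (-7529/5677 - 24222) + 1 = -137515823/5677 + 1 = -137510146/5677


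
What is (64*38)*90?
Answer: 218880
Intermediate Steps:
(64*38)*90 = 2432*90 = 218880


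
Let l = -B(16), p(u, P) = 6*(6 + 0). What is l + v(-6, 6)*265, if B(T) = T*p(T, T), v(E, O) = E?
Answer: -2166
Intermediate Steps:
p(u, P) = 36 (p(u, P) = 6*6 = 36)
B(T) = 36*T (B(T) = T*36 = 36*T)
l = -576 (l = -36*16 = -1*576 = -576)
l + v(-6, 6)*265 = -576 - 6*265 = -576 - 1590 = -2166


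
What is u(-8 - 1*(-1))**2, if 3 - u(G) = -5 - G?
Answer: 1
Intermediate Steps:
u(G) = 8 + G (u(G) = 3 - (-5 - G) = 3 + (5 + G) = 8 + G)
u(-8 - 1*(-1))**2 = (8 + (-8 - 1*(-1)))**2 = (8 + (-8 + 1))**2 = (8 - 7)**2 = 1**2 = 1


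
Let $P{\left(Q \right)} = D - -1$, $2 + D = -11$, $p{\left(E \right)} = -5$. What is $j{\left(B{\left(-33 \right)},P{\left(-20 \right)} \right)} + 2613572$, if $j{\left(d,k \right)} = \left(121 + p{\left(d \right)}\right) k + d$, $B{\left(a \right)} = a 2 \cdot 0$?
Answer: $2612180$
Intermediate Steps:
$D = -13$ ($D = -2 - 11 = -13$)
$P{\left(Q \right)} = -12$ ($P{\left(Q \right)} = -13 - -1 = -13 + 1 = -12$)
$B{\left(a \right)} = 0$ ($B{\left(a \right)} = 2 a 0 = 0$)
$j{\left(d,k \right)} = d + 116 k$ ($j{\left(d,k \right)} = \left(121 - 5\right) k + d = 116 k + d = d + 116 k$)
$j{\left(B{\left(-33 \right)},P{\left(-20 \right)} \right)} + 2613572 = \left(0 + 116 \left(-12\right)\right) + 2613572 = \left(0 - 1392\right) + 2613572 = -1392 + 2613572 = 2612180$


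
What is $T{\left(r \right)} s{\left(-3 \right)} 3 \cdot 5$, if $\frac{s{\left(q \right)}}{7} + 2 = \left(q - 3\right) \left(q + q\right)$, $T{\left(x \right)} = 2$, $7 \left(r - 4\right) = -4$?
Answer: $7140$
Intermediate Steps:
$r = \frac{24}{7}$ ($r = 4 + \frac{1}{7} \left(-4\right) = 4 - \frac{4}{7} = \frac{24}{7} \approx 3.4286$)
$s{\left(q \right)} = -14 + 14 q \left(-3 + q\right)$ ($s{\left(q \right)} = -14 + 7 \left(q - 3\right) \left(q + q\right) = -14 + 7 \left(-3 + q\right) 2 q = -14 + 7 \cdot 2 q \left(-3 + q\right) = -14 + 14 q \left(-3 + q\right)$)
$T{\left(r \right)} s{\left(-3 \right)} 3 \cdot 5 = 2 \left(-14 - -126 + 14 \left(-3\right)^{2}\right) 3 \cdot 5 = 2 \left(-14 + 126 + 14 \cdot 9\right) 15 = 2 \left(-14 + 126 + 126\right) 15 = 2 \cdot 238 \cdot 15 = 476 \cdot 15 = 7140$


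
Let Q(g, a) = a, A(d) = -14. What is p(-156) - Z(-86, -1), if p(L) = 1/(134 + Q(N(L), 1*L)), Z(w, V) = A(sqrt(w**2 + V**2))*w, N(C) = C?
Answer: -26489/22 ≈ -1204.0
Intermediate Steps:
Z(w, V) = -14*w
p(L) = 1/(134 + L) (p(L) = 1/(134 + 1*L) = 1/(134 + L))
p(-156) - Z(-86, -1) = 1/(134 - 156) - (-14)*(-86) = 1/(-22) - 1*1204 = -1/22 - 1204 = -26489/22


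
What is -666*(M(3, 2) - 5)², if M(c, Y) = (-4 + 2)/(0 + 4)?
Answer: -40293/2 ≈ -20147.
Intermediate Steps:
M(c, Y) = -½ (M(c, Y) = -2/4 = -2*¼ = -½)
-666*(M(3, 2) - 5)² = -666*(-½ - 5)² = -666*(-11/2)² = -666*121/4 = -40293/2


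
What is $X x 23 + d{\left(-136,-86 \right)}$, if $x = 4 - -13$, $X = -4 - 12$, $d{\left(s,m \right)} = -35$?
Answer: $-6291$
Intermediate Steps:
$X = -16$ ($X = -4 - 12 = -16$)
$x = 17$ ($x = 4 + 13 = 17$)
$X x 23 + d{\left(-136,-86 \right)} = \left(-16\right) 17 \cdot 23 - 35 = \left(-272\right) 23 - 35 = -6256 - 35 = -6291$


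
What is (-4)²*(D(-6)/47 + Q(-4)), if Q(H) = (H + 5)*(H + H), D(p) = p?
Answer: -6112/47 ≈ -130.04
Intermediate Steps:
Q(H) = 2*H*(5 + H) (Q(H) = (5 + H)*(2*H) = 2*H*(5 + H))
(-4)²*(D(-6)/47 + Q(-4)) = (-4)²*(-6/47 + 2*(-4)*(5 - 4)) = 16*(-6*1/47 + 2*(-4)*1) = 16*(-6/47 - 8) = 16*(-382/47) = -6112/47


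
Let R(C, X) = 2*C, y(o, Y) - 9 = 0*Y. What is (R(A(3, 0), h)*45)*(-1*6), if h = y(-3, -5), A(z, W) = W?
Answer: 0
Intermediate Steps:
y(o, Y) = 9 (y(o, Y) = 9 + 0*Y = 9 + 0 = 9)
h = 9
(R(A(3, 0), h)*45)*(-1*6) = ((2*0)*45)*(-1*6) = (0*45)*(-6) = 0*(-6) = 0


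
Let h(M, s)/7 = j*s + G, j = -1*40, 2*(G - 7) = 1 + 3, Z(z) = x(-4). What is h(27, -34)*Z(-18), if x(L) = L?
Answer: -38332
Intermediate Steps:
Z(z) = -4
G = 9 (G = 7 + (1 + 3)/2 = 7 + (½)*4 = 7 + 2 = 9)
j = -40
h(M, s) = 63 - 280*s (h(M, s) = 7*(-40*s + 9) = 7*(9 - 40*s) = 63 - 280*s)
h(27, -34)*Z(-18) = (63 - 280*(-34))*(-4) = (63 + 9520)*(-4) = 9583*(-4) = -38332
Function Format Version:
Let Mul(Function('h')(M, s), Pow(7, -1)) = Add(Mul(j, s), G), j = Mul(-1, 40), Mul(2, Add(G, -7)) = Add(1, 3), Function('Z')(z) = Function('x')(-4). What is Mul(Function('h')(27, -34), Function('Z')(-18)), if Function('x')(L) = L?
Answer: -38332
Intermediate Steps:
Function('Z')(z) = -4
G = 9 (G = Add(7, Mul(Rational(1, 2), Add(1, 3))) = Add(7, Mul(Rational(1, 2), 4)) = Add(7, 2) = 9)
j = -40
Function('h')(M, s) = Add(63, Mul(-280, s)) (Function('h')(M, s) = Mul(7, Add(Mul(-40, s), 9)) = Mul(7, Add(9, Mul(-40, s))) = Add(63, Mul(-280, s)))
Mul(Function('h')(27, -34), Function('Z')(-18)) = Mul(Add(63, Mul(-280, -34)), -4) = Mul(Add(63, 9520), -4) = Mul(9583, -4) = -38332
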